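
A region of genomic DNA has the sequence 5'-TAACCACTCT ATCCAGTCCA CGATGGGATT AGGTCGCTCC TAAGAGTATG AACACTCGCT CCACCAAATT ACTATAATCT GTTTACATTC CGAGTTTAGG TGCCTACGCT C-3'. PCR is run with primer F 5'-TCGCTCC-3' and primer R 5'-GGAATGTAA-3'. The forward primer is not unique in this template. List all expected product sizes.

The forward primer TCGCTCC matches the top strand at positions 34–40, 56–62.
The reverse primer's reverse complement is TTACATTCC, matching at positions 83–91.
Each forward site pairs with the reverse site to give a product ending at position 91: sizes 58, 36 bp.

58 bp, 36 bp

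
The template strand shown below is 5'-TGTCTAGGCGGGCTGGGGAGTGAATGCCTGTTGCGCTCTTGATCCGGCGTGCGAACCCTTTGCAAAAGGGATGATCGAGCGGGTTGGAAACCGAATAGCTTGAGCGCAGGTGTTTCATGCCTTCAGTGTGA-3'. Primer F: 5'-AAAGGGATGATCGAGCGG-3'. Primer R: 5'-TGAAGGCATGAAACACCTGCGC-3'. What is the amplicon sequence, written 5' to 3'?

The forward primer matches the template at positions 65–82.
The reverse primer's reverse complement is GCGCAGGTGTTTCATGCCTTCA, which matches the template at positions 104–125.
The product is the template from position 65 through 125 (61 bp).

5'-AAAGGGATGATCGAGCGGGTTGGAAACCGAATAGCTTGAGCGCAGGTGTTTCATGCCTTCA-3'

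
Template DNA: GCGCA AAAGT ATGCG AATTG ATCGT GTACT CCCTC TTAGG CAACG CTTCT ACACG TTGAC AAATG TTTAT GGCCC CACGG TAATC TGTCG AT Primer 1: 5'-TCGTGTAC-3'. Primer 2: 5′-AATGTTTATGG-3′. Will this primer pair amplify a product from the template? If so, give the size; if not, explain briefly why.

No product — both primers anneal to the same strand and extend in the same direction.

Primer 1 (TCGTGTAC) matches the top strand at positions 22–29 (3' end points downstream).
Primer 2 (AATGTTTATGG) also matches the top strand directly, at positions 62–72 — its reverse complement CCATAAACATT is not present.
Both primers anneal to the bottom strand with 3' ends pointing the same way, so neither can prime synthesis back toward the other.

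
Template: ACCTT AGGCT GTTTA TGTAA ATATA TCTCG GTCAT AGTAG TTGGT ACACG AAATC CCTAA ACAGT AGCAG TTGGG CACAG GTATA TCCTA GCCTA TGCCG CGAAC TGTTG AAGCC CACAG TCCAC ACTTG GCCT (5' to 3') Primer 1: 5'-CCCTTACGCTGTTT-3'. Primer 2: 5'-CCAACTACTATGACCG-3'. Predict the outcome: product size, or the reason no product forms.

Primer 1 (CCCTTACGCTGTTT) does not match the top strand, and its reverse complement AAACAGCGTAAGGG does not match either.
With no annealing site for primer 1, no amplification occurs.

No product — primer 1 has no binding site in the template.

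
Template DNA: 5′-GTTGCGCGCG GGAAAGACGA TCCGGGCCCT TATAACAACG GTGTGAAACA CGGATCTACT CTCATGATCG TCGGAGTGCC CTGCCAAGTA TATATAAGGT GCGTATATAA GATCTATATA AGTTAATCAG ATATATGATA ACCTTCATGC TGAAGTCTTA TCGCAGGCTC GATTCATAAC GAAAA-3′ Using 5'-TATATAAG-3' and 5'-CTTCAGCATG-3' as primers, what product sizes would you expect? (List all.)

65 bp, 52 bp, 41 bp

The forward primer TATATAAG matches the top strand at positions 91–98, 104–111, 115–122.
The reverse primer's reverse complement is CATGCTGAAG, matching at positions 146–155.
Each forward site pairs with the reverse site to give a product ending at position 155: sizes 65, 52, 41 bp.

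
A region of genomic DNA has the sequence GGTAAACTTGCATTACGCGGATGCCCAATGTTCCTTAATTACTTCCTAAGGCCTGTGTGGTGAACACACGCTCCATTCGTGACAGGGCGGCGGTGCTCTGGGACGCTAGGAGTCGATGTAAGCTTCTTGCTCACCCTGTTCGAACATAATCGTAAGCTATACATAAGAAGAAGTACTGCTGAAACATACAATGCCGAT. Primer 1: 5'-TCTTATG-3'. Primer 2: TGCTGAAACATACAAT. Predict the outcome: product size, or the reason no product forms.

Primer 1 (TCTTATG) has reverse complement CATAAGA, which matches the top strand at positions 162–168; primer 1 anneals to the top strand there with its 3' end pointing upstream toward position 162.
Primer 2 (TGCTGAAACATACAAT) matches the top strand directly at positions 177–192; it anneals to the bottom strand with its 3' end pointing downstream toward position 192.
The 3' ends diverge (primer 1 extends toward position 1, primer 2 toward position 198), so the primers never converge on a shared product.

No product — the primers' 3' ends point away from each other.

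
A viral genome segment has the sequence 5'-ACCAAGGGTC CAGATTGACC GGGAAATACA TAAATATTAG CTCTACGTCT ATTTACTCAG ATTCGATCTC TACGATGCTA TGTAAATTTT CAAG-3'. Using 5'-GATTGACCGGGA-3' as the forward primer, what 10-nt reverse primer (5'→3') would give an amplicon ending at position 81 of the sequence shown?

5'-ATAGCATCGT-3'

The forward primer binds at positions 13–24; the product's 3' end on the top strand is position 81.
The reverse primer anneals to the top strand over positions 72–81, i.e. to ACGATGCTAT.
Its sequence written 5'→3' is the reverse complement: ATAGCATCGT.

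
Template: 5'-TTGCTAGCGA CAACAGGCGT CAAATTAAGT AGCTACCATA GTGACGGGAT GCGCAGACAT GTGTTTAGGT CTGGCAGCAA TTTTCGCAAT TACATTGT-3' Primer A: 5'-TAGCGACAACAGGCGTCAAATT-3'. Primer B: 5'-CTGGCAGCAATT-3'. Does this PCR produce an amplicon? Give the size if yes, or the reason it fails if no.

No product — both primers anneal to the same strand and extend in the same direction.

Primer A (TAGCGACAACAGGCGTCAAATT) matches the top strand at positions 5–26 (3' end points downstream).
Primer B (CTGGCAGCAATT) also matches the top strand directly, at positions 71–82 — its reverse complement AATTGCTGCCAG is not present.
Both primers anneal to the bottom strand with 3' ends pointing the same way, so neither can prime synthesis back toward the other.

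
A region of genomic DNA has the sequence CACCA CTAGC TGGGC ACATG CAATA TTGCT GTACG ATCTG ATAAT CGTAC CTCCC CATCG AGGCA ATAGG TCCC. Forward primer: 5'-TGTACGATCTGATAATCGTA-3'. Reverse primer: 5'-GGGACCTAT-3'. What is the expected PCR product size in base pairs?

Scanning the template, TGTACGATCTGATAATCGTA occurs at positions 30–49; this primer anneals to the bottom strand there with its 3' end pointing downstream.
The reverse primer's reverse complement is ATAGGTCCC, which matches the template at positions 66–74.
The product runs from position 30 to position 74, so its length is 74 − 30 + 1 = 45 bp.

45 bp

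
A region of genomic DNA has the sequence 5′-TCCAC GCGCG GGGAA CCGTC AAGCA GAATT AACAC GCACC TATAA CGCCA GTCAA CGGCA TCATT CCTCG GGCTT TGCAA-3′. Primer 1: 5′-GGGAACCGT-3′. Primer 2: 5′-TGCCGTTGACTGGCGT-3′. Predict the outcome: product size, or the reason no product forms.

Primer 1 (GGGAACCGT) matches the top strand at positions 11–19; it acts as a forward primer.
Primer 2's reverse complement is ACGCCAGTCAACGGCA, matching the top strand at positions 45–60; it acts as a reverse primer.
The 3' ends face each other across positions 11–60, giving a 50 bp product.

Yes — a 50 bp product.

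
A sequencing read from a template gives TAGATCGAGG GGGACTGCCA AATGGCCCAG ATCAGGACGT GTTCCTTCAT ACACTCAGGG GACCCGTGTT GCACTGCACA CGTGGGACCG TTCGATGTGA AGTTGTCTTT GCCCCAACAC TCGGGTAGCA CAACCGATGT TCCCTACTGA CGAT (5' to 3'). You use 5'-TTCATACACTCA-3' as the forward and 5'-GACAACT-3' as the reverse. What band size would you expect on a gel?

Scanning the template, TTCATACACTCA occurs at positions 46–57; this primer anneals to the bottom strand there with its 3' end pointing downstream.
Reverse complement of the reverse primer: AGTTGTC. This occurs on the top strand at positions 101–107.
Amplicon spans positions 46–107: 62 bp.

62 bp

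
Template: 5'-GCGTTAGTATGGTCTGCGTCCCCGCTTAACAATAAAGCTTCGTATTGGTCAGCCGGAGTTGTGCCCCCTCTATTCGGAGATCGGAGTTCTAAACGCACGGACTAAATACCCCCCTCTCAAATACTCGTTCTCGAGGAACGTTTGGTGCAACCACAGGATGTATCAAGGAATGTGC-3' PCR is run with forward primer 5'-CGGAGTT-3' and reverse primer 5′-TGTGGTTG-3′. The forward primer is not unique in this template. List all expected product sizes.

The forward primer CGGAGTT matches the top strand at positions 54–60, 82–88.
The reverse primer's reverse complement is CAACCACA, matching at positions 148–155.
Each forward site pairs with the reverse site to give a product ending at position 155: sizes 102, 74 bp.

102 bp, 74 bp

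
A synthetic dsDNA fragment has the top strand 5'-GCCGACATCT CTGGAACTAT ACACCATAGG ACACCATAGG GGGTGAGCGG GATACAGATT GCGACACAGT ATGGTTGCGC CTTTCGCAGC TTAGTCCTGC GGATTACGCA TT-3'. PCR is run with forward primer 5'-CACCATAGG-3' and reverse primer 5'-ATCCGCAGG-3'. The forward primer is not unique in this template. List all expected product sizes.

83 bp, 73 bp

The forward primer CACCATAGG matches the top strand at positions 22–30, 32–40.
The reverse primer's reverse complement is CCTGCGGAT, matching at positions 96–104.
Each forward site pairs with the reverse site to give a product ending at position 104: sizes 83, 73 bp.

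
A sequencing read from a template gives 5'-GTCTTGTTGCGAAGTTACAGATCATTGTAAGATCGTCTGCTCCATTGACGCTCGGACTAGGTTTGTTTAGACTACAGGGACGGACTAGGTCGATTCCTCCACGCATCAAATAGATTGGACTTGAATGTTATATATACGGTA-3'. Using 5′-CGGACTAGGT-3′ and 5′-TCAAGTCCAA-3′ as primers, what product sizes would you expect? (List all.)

The forward primer CGGACTAGGT matches the top strand at positions 53–62, 81–90.
The reverse primer's reverse complement is TTGGACTTGA, matching at positions 115–124.
Each forward site pairs with the reverse site to give a product ending at position 124: sizes 72, 44 bp.

72 bp, 44 bp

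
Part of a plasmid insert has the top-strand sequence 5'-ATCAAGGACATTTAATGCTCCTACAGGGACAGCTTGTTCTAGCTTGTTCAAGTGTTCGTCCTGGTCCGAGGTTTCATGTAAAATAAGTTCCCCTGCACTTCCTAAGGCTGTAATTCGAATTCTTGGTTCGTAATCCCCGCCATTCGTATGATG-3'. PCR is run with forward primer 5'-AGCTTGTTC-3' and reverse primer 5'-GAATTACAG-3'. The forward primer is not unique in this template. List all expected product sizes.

The forward primer AGCTTGTTC matches the top strand at positions 31–39, 41–49.
The reverse primer's reverse complement is CTGTAATTC, matching at positions 108–116.
Each forward site pairs with the reverse site to give a product ending at position 116: sizes 86, 76 bp.

86 bp, 76 bp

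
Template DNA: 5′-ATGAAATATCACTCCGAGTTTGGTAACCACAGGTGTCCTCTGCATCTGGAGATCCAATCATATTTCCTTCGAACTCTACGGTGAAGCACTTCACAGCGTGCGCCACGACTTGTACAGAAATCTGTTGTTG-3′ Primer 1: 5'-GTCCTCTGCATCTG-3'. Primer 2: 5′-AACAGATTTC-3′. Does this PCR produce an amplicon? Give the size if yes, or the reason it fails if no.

Yes — a 92 bp product.

Primer 1 (GTCCTCTGCATCTG) matches the top strand at positions 35–48; it acts as a forward primer.
Primer 2's reverse complement is GAAATCTGTT, matching the top strand at positions 117–126; it acts as a reverse primer.
The 3' ends face each other across positions 35–126, giving a 92 bp product.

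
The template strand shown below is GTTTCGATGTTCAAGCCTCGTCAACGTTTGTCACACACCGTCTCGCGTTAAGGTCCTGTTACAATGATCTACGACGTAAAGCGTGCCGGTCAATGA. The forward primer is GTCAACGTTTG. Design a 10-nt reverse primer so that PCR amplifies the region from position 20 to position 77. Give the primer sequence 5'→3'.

5'-ACGTCGTAGA-3'

The product's 3' end on the top strand is position 77.
The reverse primer anneals to the top strand over positions 68–77, i.e. to TCTACGACGT.
Its sequence written 5'→3' is the reverse complement: ACGTCGTAGA.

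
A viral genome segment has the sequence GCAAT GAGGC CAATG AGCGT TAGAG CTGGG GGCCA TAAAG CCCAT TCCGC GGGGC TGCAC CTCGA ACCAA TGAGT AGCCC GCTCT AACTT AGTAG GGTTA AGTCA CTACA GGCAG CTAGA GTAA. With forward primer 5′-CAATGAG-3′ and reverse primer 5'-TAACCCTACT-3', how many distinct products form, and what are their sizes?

The forward primer CAATGAG matches the top strand at positions 2–8, 11–17, 68–74.
The reverse primer's reverse complement is AGTAGGGTTA, matching at positions 91–100.
Each forward site pairs with the reverse site to give a product ending at position 100: sizes 99, 90, 33 bp.

Three products: 99 bp, 90 bp, 33 bp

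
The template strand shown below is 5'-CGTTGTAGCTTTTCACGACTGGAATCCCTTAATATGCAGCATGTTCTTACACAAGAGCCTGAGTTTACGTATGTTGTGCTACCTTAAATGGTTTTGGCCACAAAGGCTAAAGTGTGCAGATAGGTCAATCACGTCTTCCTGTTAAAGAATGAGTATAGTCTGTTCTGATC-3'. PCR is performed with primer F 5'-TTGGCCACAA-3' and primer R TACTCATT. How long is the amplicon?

62 bp

Forward primer TTGGCCACAA is found on the top strand at positions 94–103.
Reverse complement of the reverse primer: AATGAGTA. This occurs on the top strand at positions 148–155.
The product runs from position 94 to position 155, so its length is 155 − 94 + 1 = 62 bp.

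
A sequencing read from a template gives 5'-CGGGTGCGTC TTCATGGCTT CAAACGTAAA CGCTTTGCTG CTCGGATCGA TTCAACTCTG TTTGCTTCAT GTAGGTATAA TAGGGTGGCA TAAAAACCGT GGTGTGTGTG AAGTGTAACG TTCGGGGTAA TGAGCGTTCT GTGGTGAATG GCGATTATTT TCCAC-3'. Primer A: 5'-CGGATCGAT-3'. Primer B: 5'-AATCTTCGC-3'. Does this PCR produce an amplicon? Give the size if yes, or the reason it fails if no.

No product — primer B has no binding site in the template.

Primer B (AATCTTCGC) does not match the top strand, and its reverse complement GCGAAGATT does not match either.
With no annealing site for primer B, no amplification occurs.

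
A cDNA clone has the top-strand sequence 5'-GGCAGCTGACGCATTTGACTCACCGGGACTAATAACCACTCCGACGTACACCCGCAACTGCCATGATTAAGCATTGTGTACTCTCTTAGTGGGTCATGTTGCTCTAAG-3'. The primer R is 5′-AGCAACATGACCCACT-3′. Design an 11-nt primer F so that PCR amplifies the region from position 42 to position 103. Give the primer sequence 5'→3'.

5'-CGACGTACACC-3'

The reverse primer's reverse complement AGTGGGTCATGTTGCT matches the template at positions 88–103; the product starts at position 42.
The forward primer is identical to the top strand over positions 42–52: CGACGTACACC.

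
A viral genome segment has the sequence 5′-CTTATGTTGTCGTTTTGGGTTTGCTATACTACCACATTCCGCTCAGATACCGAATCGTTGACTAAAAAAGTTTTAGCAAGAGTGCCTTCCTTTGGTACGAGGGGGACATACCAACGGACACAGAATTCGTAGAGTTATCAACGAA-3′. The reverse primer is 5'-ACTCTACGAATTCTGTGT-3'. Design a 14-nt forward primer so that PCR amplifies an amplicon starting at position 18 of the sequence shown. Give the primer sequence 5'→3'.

5'-GGTTTGCTATACTA-3'

The reverse primer's reverse complement ACACAGAATTCGTAGAGT matches the template at positions 118–135; the product starts at position 18.
The forward primer is identical to the top strand over positions 18–31: GGTTTGCTATACTA.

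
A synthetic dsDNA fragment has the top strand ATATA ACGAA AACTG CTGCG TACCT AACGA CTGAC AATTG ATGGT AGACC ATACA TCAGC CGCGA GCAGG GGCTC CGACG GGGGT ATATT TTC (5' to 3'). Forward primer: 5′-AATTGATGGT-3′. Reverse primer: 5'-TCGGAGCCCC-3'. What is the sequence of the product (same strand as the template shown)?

The forward primer matches the template at positions 36–45.
Reverse complement of the reverse primer: GGGGCTCCGA. This occurs on the top strand at positions 69–78.
The product is the template from position 36 through 78 (43 bp).

5'-AATTGATGGTAGACCATACATCAGCCGCGAGCAGGGGCTCCGA-3'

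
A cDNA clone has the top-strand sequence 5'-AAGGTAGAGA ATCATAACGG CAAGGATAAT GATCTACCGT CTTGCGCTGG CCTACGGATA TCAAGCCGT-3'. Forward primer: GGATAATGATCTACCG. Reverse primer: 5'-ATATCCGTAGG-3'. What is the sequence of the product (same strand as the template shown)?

5'-GGATAATGATCTACCGTCTTGCGCTGGCCTACGGATAT-3'

The forward primer matches the template at positions 24–39.
The reverse primer's reverse complement is CCTACGGATAT, which matches the template at positions 51–61.
The product is the template from position 24 through 61 (38 bp).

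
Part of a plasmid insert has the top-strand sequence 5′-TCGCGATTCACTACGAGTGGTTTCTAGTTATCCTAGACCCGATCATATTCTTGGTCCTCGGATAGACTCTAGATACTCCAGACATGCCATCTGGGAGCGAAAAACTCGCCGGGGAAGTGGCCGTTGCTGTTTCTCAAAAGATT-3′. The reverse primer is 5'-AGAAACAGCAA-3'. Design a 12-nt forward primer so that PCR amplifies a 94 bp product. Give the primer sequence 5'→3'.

5'-GATCATATTCTT-3'

The reverse primer's reverse complement TTGCTGTTTCT matches the template at positions 124–134, so the product ends at position 134.
A 94 bp product then starts at position 134 − 94 + 1 = 41.
The forward primer is identical to the top strand there: GATCATATTCTT.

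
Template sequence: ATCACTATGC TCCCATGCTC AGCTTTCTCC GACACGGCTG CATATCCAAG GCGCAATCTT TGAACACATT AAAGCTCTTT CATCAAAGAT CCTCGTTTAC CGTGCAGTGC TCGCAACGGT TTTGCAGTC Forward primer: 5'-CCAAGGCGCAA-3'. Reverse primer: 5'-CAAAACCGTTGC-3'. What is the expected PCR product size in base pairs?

Scanning the template, CCAAGGCGCAA occurs at positions 46–56; this primer anneals to the bottom strand there with its 3' end pointing downstream.
Taking the reverse complement of CAAAACCGTTGC gives GCAACGGTTTTG, found at positions 113–124 on the template; the primer anneals here to the top strand with its 3' end pointing upstream.
Product length = (reverse-primer end) − (forward-primer start) + 1 = 124 − 46 + 1 = 79 bp.

79 bp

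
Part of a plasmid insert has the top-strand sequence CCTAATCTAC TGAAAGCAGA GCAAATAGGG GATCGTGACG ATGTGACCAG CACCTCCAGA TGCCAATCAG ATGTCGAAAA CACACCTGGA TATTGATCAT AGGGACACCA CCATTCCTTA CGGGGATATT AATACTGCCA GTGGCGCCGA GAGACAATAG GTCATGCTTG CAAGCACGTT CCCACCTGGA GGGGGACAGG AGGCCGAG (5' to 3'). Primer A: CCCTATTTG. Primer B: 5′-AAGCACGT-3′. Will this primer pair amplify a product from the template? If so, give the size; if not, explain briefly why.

No product — the primers' 3' ends point away from each other.

Primer A (CCCTATTTG) has reverse complement CAAATAGGG, which matches the top strand at positions 22–30; primer A anneals to the top strand there with its 3' end pointing upstream toward position 22.
Primer B (AAGCACGT) matches the top strand directly at positions 172–179; it anneals to the bottom strand with its 3' end pointing downstream toward position 179.
The 3' ends diverge (primer A extends toward position 1, primer B toward position 208), so the primers never converge on a shared product.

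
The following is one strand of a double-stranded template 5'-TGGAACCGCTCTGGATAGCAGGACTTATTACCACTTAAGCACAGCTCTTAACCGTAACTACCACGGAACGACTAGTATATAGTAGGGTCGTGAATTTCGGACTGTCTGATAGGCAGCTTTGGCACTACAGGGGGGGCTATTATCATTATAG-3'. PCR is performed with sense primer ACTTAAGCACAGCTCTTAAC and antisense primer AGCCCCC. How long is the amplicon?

106 bp

Forward primer ACTTAAGCACAGCTCTTAAC is found on the top strand at positions 33–52.
The reverse primer's reverse complement is GGGGGCT, which matches the template at positions 132–138.
The product runs from position 33 to position 138, so its length is 138 − 33 + 1 = 106 bp.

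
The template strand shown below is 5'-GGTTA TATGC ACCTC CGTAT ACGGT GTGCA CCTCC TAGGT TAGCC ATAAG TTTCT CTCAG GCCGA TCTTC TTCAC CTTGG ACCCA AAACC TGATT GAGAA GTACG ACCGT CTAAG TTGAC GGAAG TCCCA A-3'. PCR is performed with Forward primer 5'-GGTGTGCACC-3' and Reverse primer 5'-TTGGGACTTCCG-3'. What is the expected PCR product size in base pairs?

109 bp

The forward primer matches the template at positions 23–32.
Taking the reverse complement of TTGGGACTTCCG gives CGGAAGTCCCAA, found at positions 120–131 on the template; the primer anneals here to the top strand with its 3' end pointing upstream.
The product runs from position 23 to position 131, so its length is 131 − 23 + 1 = 109 bp.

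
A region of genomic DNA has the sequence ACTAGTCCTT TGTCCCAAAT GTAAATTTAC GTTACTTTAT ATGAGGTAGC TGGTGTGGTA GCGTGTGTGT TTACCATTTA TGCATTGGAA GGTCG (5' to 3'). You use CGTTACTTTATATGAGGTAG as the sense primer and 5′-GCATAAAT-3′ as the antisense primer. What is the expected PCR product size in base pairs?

54 bp

Forward primer CGTTACTTTATATGAGGTAG is found on the top strand at positions 30–49.
Reverse complement of the reverse primer: ATTTATGC. This occurs on the top strand at positions 76–83.
Amplicon spans positions 30–83: 54 bp.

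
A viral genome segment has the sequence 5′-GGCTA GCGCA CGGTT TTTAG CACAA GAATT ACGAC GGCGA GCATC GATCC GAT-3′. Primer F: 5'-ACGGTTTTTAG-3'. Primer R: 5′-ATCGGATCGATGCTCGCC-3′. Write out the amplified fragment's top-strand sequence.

5'-ACGGTTTTTAGCACAAGAATTACGACGGCGAGCATCGATCCGAT-3'

The forward primer matches the template at positions 10–20.
Reverse complement of the reverse primer: GGCGAGCATCGATCCGAT. This occurs on the top strand at positions 36–53.
The product is the template from position 10 through 53 (44 bp).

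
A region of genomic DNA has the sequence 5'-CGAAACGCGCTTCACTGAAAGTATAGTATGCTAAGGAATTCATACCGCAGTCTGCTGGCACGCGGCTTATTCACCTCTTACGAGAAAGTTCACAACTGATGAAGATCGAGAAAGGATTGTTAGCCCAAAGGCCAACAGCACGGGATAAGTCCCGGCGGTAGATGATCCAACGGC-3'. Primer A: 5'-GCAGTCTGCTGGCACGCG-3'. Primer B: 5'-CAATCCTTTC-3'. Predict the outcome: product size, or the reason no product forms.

Primer A (GCAGTCTGCTGGCACGCG) matches the top strand at positions 47–64; it acts as a forward primer.
Primer B's reverse complement is GAAAGGATTG, matching the top strand at positions 110–119; it acts as a reverse primer.
The 3' ends face each other across positions 47–119, giving a 73 bp product.

Yes — a 73 bp product.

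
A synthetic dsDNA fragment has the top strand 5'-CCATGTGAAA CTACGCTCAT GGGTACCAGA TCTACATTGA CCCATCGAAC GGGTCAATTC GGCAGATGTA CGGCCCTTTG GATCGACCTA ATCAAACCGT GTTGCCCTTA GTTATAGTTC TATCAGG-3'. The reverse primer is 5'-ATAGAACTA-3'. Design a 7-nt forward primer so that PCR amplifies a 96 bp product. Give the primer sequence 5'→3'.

5'-AGATCTA-3'

The reverse primer's reverse complement TAGTTCTAT matches the template at positions 115–123, so the product ends at position 123.
A 96 bp product then starts at position 123 − 96 + 1 = 28.
The forward primer is identical to the top strand there: AGATCTA.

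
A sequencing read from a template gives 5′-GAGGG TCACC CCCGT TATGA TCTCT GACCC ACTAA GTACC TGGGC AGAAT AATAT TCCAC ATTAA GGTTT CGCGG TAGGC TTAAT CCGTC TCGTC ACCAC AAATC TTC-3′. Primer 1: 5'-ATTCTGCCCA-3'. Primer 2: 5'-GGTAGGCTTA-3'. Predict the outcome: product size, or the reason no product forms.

Primer 1 (ATTCTGCCCA) has reverse complement TGGGCAGAAT, which matches the top strand at positions 41–50; primer 1 anneals to the top strand there with its 3' end pointing upstream toward position 41.
Primer 2 (GGTAGGCTTA) matches the top strand directly at positions 74–83; it anneals to the bottom strand with its 3' end pointing downstream toward position 83.
The 3' ends diverge (primer 1 extends toward position 1, primer 2 toward position 108), so the primers never converge on a shared product.

No product — the primers' 3' ends point away from each other.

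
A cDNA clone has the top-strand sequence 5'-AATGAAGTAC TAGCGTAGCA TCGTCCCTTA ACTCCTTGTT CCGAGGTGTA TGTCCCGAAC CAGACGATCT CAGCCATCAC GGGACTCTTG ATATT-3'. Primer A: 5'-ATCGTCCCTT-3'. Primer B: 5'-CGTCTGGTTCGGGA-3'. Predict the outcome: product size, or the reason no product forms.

Primer A (ATCGTCCCTT) matches the top strand at positions 20–29; it acts as a forward primer.
Primer B's reverse complement is TCCCGAACCAGACG, matching the top strand at positions 53–66; it acts as a reverse primer.
The 3' ends face each other across positions 20–66, giving a 47 bp product.

Yes — a 47 bp product.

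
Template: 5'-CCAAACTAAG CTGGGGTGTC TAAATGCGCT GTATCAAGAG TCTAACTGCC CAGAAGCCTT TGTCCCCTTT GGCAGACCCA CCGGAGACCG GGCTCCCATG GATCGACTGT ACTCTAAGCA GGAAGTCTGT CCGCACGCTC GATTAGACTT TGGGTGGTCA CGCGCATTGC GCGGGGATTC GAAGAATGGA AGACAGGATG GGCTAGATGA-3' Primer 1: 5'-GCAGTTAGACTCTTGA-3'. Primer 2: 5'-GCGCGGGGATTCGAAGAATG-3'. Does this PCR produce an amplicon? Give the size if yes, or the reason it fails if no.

Primer 1 (GCAGTTAGACTCTTGA) has reverse complement TCAAGAGTCTAACTGC, which matches the top strand at positions 34–49; primer 1 anneals to the top strand there with its 3' end pointing upstream toward position 34.
Primer 2 (GCGCGGGGATTCGAAGAATG) matches the top strand directly at positions 169–188; it anneals to the bottom strand with its 3' end pointing downstream toward position 188.
The 3' ends diverge (primer 1 extends toward position 1, primer 2 toward position 210), so the primers never converge on a shared product.

No product — the primers' 3' ends point away from each other.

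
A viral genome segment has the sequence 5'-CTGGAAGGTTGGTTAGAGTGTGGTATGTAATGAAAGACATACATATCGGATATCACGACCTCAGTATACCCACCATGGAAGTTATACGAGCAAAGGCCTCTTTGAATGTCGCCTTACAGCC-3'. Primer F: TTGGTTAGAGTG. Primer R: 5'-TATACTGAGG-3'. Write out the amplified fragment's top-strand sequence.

Forward primer TTGGTTAGAGTG is found on the top strand at positions 9–20.
Taking the reverse complement of TATACTGAGG gives CCTCAGTATA, found at positions 59–68 on the template; the primer anneals here to the top strand with its 3' end pointing upstream.
The product is the template from position 9 through 68 (60 bp).

5'-TTGGTTAGAGTGTGGTATGTAATGAAAGACATACATATCGGATATCACGACCTCAGTATA-3'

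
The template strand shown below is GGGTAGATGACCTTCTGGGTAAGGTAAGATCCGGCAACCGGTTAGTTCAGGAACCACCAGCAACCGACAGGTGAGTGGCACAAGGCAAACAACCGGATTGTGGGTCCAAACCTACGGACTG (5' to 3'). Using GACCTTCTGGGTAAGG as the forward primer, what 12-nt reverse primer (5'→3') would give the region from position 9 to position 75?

The product's 3' end on the top strand is position 75.
The reverse primer anneals to the top strand over positions 64–75, i.e. to CCGACAGGTGAG.
Its sequence written 5'→3' is the reverse complement: CTCACCTGTCGG.

5'-CTCACCTGTCGG-3'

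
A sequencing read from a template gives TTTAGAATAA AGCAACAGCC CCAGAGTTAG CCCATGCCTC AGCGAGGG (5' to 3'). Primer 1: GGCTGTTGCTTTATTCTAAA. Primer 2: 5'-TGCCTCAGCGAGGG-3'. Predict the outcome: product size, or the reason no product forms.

No product — the primers' 3' ends point away from each other.

Primer 1 (GGCTGTTGCTTTATTCTAAA) has reverse complement TTTAGAATAAAGCAACAGCC, which matches the top strand at positions 1–20; primer 1 anneals to the top strand there with its 3' end pointing upstream toward position 1.
Primer 2 (TGCCTCAGCGAGGG) matches the top strand directly at positions 35–48; it anneals to the bottom strand with its 3' end pointing downstream toward position 48.
The 3' ends diverge (primer 1 extends toward position 1, primer 2 toward position 48), so the primers never converge on a shared product.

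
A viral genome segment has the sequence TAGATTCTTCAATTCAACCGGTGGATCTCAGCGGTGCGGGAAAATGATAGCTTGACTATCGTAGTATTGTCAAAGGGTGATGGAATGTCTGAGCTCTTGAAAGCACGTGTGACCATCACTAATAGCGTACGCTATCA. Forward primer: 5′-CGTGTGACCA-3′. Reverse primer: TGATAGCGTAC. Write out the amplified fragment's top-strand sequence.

5'-CGTGTGACCATCACTAATAGCGTACGCTATCA-3'

The forward primer matches the template at positions 106–115.
The reverse primer's reverse complement is GTACGCTATCA, which matches the template at positions 127–137.
The product is the template from position 106 through 137 (32 bp).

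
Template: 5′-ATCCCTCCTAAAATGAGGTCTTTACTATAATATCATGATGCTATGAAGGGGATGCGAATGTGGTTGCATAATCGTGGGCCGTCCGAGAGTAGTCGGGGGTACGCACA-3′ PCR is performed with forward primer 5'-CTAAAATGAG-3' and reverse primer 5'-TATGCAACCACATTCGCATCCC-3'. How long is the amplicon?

63 bp

Scanning the template, CTAAAATGAG occurs at positions 8–17; this primer anneals to the bottom strand there with its 3' end pointing downstream.
Reverse complement of the reverse primer: GGGATGCGAATGTGGTTGCATA. This occurs on the top strand at positions 49–70.
The product runs from position 8 to position 70, so its length is 70 − 8 + 1 = 63 bp.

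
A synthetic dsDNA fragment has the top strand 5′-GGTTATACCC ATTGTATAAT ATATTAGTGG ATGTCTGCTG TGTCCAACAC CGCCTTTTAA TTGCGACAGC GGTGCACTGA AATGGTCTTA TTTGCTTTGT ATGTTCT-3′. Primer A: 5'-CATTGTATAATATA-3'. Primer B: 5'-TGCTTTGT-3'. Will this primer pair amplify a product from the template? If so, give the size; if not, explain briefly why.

No product — both primers anneal to the same strand and extend in the same direction.

Primer A (CATTGTATAATATA) matches the top strand at positions 10–23 (3' end points downstream).
Primer B (TGCTTTGT) also matches the top strand directly, at positions 93–100 — its reverse complement ACAAAGCA is not present.
Both primers anneal to the bottom strand with 3' ends pointing the same way, so neither can prime synthesis back toward the other.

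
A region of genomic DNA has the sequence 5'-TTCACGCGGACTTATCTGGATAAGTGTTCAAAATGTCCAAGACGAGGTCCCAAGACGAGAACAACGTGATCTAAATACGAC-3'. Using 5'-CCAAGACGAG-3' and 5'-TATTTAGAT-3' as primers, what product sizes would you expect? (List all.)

The forward primer CCAAGACGAG matches the top strand at positions 37–46, 50–59.
The reverse primer's reverse complement is ATCTAAATA, matching at positions 69–77.
Each forward site pairs with the reverse site to give a product ending at position 77: sizes 41, 28 bp.

41 bp, 28 bp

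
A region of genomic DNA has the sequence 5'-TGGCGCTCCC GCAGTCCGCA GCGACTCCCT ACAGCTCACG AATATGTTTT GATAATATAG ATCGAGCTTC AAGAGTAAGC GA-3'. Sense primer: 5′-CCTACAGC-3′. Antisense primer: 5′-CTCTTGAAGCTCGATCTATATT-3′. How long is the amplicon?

Scanning the template, CCTACAGC occurs at positions 28–35; this primer anneals to the bottom strand there with its 3' end pointing downstream.
Reverse complement of the reverse primer: AATATAGATCGAGCTTCAAGAG. This occurs on the top strand at positions 54–75.
Amplicon spans positions 28–75: 48 bp.

48 bp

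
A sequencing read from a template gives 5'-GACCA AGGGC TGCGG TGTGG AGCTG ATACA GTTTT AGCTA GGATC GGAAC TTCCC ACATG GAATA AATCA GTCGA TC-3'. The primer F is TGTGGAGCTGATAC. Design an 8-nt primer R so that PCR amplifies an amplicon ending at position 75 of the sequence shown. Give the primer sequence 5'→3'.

5'-TCGACTGA-3'

The forward primer binds at positions 16–29; the product's 3' end on the top strand is position 75.
The reverse primer anneals to the top strand over positions 68–75, i.e. to TCAGTCGA.
Its sequence written 5'→3' is the reverse complement: TCGACTGA.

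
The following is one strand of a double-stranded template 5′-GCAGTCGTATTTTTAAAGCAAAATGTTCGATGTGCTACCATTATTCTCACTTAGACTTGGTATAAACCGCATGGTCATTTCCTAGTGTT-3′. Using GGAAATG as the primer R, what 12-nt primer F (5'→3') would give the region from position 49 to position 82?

5'-ACTTAGACTTGG-3'

The reverse primer's reverse complement CATTTCC matches the template at positions 76–82; the product starts at position 49.
The forward primer is identical to the top strand over positions 49–60: ACTTAGACTTGG.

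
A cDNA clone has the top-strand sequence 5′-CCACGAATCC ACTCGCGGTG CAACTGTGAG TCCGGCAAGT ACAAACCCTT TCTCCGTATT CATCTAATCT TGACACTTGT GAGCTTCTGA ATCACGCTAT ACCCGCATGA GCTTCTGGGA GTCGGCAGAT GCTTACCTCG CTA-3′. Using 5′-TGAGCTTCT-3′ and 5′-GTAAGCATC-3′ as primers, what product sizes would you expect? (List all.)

The forward primer TGAGCTTCT matches the top strand at positions 80–88, 108–116.
The reverse primer's reverse complement is GATGCTTAC, matching at positions 128–136.
Each forward site pairs with the reverse site to give a product ending at position 136: sizes 57, 29 bp.

57 bp, 29 bp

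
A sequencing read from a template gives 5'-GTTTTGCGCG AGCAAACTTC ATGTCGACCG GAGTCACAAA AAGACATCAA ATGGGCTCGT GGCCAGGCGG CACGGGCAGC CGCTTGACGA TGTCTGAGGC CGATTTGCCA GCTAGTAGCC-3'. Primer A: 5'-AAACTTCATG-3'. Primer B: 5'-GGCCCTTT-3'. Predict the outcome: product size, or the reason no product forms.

Primer B (GGCCCTTT) does not match the top strand, and its reverse complement AAAGGGCC does not match either.
With no annealing site for primer B, no amplification occurs.

No product — primer B has no binding site in the template.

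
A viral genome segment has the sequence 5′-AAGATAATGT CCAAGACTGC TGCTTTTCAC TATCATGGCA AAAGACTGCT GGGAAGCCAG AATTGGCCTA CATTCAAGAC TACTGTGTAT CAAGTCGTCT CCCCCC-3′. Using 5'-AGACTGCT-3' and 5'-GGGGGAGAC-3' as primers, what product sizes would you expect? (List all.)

92 bp, 63 bp

The forward primer AGACTGCT matches the top strand at positions 14–21, 43–50.
The reverse primer's reverse complement is GTCTCCCCC, matching at positions 97–105.
Each forward site pairs with the reverse site to give a product ending at position 105: sizes 92, 63 bp.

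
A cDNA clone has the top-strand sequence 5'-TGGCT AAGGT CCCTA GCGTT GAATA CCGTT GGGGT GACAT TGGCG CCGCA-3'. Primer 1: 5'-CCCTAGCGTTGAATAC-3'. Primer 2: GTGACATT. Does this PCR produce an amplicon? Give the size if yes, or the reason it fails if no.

No product — both primers anneal to the same strand and extend in the same direction.

Primer 1 (CCCTAGCGTTGAATAC) matches the top strand at positions 11–26 (3' end points downstream).
Primer 2 (GTGACATT) also matches the top strand directly, at positions 34–41 — its reverse complement AATGTCAC is not present.
Both primers anneal to the bottom strand with 3' ends pointing the same way, so neither can prime synthesis back toward the other.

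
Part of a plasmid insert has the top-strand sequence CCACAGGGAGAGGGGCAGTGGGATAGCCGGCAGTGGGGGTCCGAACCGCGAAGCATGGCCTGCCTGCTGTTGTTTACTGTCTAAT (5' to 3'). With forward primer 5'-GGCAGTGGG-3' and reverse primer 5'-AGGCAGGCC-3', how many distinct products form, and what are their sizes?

Two products: 52 bp, 37 bp

The forward primer GGCAGTGGG matches the top strand at positions 14–22, 29–37.
The reverse primer's reverse complement is GGCCTGCCT, matching at positions 57–65.
Each forward site pairs with the reverse site to give a product ending at position 65: sizes 52, 37 bp.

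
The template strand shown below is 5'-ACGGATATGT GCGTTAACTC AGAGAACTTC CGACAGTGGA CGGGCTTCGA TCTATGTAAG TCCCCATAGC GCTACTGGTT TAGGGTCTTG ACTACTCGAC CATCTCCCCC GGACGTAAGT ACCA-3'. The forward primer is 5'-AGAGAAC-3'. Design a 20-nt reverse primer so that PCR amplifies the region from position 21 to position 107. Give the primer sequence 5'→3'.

The product's 3' end on the top strand is position 107.
The reverse primer anneals to the top strand over positions 88–107, i.e. to TTGACTACTCGACCATCTCC.
Its sequence written 5'→3' is the reverse complement: GGAGATGGTCGAGTAGTCAA.

5'-GGAGATGGTCGAGTAGTCAA-3'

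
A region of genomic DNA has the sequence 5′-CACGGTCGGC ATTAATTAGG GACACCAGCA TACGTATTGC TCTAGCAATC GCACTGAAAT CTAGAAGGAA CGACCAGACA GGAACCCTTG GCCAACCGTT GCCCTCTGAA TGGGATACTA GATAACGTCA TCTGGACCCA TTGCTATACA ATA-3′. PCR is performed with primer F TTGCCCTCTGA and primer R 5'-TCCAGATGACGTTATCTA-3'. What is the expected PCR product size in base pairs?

38 bp

Forward primer TTGCCCTCTGA is found on the top strand at positions 99–109.
Taking the reverse complement of TCCAGATGACGTTATCTA gives TAGATAACGTCATCTGGA, found at positions 119–136 on the template; the primer anneals here to the top strand with its 3' end pointing upstream.
Product length = (reverse-primer end) − (forward-primer start) + 1 = 136 − 99 + 1 = 38 bp.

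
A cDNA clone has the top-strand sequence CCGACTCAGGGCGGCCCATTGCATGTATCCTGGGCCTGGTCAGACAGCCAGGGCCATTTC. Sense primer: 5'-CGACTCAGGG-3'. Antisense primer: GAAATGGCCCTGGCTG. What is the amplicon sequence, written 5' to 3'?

5'-CGACTCAGGGCGGCCCATTGCATGTATCCTGGGCCTGGTCAGACAGCCAGGGCCATTTC-3'

Scanning the template, CGACTCAGGG occurs at positions 2–11; this primer anneals to the bottom strand there with its 3' end pointing downstream.
Taking the reverse complement of GAAATGGCCCTGGCTG gives CAGCCAGGGCCATTTC, found at positions 45–60 on the template; the primer anneals here to the top strand with its 3' end pointing upstream.
The product is the template from position 2 through 60 (59 bp).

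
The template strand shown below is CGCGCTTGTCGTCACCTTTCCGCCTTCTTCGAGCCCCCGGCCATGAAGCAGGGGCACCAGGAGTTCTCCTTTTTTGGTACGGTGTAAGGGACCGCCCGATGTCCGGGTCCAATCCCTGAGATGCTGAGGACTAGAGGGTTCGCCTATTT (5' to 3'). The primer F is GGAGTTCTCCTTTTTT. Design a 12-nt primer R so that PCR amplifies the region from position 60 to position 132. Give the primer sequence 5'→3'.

The product's 3' end on the top strand is position 132.
The reverse primer anneals to the top strand over positions 121–132, i.e. to ATGCTGAGGACT.
Its sequence written 5'→3' is the reverse complement: AGTCCTCAGCAT.

5'-AGTCCTCAGCAT-3'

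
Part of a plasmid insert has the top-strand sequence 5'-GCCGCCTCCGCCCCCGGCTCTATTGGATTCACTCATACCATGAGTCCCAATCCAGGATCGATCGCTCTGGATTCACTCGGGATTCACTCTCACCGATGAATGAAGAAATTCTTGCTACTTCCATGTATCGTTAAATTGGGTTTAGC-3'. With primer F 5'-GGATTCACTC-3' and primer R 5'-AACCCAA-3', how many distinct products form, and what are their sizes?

Three products: 118 bp, 74 bp, 63 bp

The forward primer GGATTCACTC matches the top strand at positions 25–34, 69–78, 80–89.
The reverse primer's reverse complement is TTGGGTT, matching at positions 136–142.
Each forward site pairs with the reverse site to give a product ending at position 142: sizes 118, 74, 63 bp.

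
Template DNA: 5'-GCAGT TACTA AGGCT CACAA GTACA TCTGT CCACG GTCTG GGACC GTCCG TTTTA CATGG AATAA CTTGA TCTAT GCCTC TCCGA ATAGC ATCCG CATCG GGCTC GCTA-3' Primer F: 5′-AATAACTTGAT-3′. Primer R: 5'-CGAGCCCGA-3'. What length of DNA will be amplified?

Forward primer AATAACTTGAT is found on the top strand at positions 61–71.
The reverse primer's reverse complement is TCGGGCTCG, which matches the template at positions 98–106.
Product length = (reverse-primer end) − (forward-primer start) + 1 = 106 − 61 + 1 = 46 bp.

46 bp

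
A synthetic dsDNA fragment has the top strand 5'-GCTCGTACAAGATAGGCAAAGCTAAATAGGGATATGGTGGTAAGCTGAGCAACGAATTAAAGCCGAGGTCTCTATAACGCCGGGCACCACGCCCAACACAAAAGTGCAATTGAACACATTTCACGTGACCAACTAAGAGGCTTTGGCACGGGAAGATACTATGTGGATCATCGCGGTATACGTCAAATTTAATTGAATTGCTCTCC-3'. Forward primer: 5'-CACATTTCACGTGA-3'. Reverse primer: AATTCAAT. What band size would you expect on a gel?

Scanning the template, CACATTTCACGTGA occurs at positions 115–128; this primer anneals to the bottom strand there with its 3' end pointing downstream.
The reverse primer's reverse complement is ATTGAATT, which matches the template at positions 192–199.
The product runs from position 115 to position 199, so its length is 199 − 115 + 1 = 85 bp.

85 bp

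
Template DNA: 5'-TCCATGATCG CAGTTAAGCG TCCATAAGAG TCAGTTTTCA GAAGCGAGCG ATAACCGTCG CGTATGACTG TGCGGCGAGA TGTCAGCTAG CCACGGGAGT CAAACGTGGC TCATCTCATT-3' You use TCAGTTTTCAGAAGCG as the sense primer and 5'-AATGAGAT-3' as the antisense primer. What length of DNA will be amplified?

90 bp

Scanning the template, TCAGTTTTCAGAAGCG occurs at positions 31–46; this primer anneals to the bottom strand there with its 3' end pointing downstream.
Reverse complement of the reverse primer: ATCTCATT. This occurs on the top strand at positions 113–120.
Amplicon spans positions 31–120: 90 bp.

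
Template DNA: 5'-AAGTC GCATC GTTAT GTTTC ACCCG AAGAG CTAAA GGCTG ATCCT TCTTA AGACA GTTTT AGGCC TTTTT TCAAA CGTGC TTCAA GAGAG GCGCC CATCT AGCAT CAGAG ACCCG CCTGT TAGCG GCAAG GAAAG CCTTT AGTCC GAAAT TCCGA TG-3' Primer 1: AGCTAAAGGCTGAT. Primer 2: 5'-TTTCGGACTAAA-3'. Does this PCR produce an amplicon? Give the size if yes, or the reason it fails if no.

Primer 1 (AGCTAAAGGCTGAT) matches the top strand at positions 29–42; it acts as a forward primer.
Primer 2's reverse complement is TTTAGTCCGAAA, matching the top strand at positions 138–149; it acts as a reverse primer.
The 3' ends face each other across positions 29–149, giving a 121 bp product.

Yes — a 121 bp product.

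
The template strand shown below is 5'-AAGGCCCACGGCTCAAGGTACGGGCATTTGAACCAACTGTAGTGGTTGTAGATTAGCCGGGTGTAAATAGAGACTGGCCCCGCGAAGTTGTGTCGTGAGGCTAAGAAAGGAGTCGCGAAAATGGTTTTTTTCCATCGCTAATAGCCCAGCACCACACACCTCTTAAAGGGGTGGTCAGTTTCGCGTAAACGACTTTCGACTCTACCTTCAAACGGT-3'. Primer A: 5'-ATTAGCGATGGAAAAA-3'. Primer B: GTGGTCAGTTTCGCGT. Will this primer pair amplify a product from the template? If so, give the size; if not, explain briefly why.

Primer A (ATTAGCGATGGAAAAA) has reverse complement TTTTTCCATCGCTAAT, which matches the top strand at positions 127–142; primer A anneals to the top strand there with its 3' end pointing upstream toward position 127.
Primer B (GTGGTCAGTTTCGCGT) matches the top strand directly at positions 171–186; it anneals to the bottom strand with its 3' end pointing downstream toward position 186.
The 3' ends diverge (primer A extends toward position 1, primer B toward position 216), so the primers never converge on a shared product.

No product — the primers' 3' ends point away from each other.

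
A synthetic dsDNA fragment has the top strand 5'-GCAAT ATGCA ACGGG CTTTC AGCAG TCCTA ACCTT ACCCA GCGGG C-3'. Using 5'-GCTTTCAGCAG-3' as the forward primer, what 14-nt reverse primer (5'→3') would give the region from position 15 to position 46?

5'-GCCCGCTGGGTAAG-3'

The product's 3' end on the top strand is position 46.
The reverse primer anneals to the top strand over positions 33–46, i.e. to CTTACCCAGCGGGC.
Its sequence written 5'→3' is the reverse complement: GCCCGCTGGGTAAG.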